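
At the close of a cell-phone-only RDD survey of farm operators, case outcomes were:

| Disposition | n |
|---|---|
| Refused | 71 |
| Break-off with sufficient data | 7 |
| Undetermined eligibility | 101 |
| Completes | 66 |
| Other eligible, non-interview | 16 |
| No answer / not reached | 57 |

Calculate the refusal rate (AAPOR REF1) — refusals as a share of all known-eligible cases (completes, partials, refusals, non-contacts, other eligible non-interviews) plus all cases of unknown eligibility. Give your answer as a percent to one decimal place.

22.3%

Top: 71
Denom: 66 + 7 + 71 + 57 + 16 + 101 = 318
REF1 = 71 / 318 = 0.2233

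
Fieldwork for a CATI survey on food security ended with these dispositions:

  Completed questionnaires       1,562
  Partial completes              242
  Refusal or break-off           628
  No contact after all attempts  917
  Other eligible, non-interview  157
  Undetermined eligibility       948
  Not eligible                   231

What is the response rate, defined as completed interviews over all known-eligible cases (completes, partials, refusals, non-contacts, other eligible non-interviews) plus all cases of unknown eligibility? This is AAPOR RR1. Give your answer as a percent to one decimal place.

35.1%

Num = 1562
Base = 1562 + 242 + 628 + 917 + 157 + 948 = 4454
RR1 = 1562 / 4454 = 0.3507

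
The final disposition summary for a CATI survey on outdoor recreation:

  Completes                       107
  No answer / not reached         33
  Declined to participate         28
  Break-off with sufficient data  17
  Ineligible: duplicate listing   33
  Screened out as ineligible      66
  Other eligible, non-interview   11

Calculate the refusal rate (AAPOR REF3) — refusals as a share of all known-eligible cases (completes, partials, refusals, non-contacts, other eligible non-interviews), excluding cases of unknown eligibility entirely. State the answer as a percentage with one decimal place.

Screened out, ineligible = 66 + 33 = 99
Numerator = 28
Base = 107 + 17 + 28 + 33 + 11 = 196
REF3 = 28 / 196 = 0.1429

14.3%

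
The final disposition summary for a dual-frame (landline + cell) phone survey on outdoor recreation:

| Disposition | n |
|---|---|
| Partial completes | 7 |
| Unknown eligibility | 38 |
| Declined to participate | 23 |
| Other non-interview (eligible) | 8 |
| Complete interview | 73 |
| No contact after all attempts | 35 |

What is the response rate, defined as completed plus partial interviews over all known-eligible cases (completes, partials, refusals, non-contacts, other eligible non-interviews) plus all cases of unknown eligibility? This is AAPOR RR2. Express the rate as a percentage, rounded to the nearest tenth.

Num = 73 + 7 = 80
Denominator = 73 + 7 + 23 + 35 + 8 + 38 = 184
RR2 = 80 / 184 = 0.4348

43.5%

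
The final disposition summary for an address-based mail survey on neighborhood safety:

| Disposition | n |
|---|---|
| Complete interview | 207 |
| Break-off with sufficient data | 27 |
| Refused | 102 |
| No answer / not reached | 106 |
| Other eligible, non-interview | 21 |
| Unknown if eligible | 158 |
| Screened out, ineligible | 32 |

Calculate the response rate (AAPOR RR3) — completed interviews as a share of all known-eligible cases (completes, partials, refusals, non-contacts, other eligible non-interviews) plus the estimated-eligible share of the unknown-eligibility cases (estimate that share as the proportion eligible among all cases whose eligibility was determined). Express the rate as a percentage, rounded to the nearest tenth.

Top → 207
Known eligible → 207 + 27 + 102 + 106 + 21 = 463
e = 463 / (463 + 32) = 463 / 495 = 0.9354
Estimated eligible among unknowns → 0.9354 × 158 = 147.79
Base → 463 + 147.79 = 610.79
RR3 = 207 / 610.79 = 0.3389

33.9%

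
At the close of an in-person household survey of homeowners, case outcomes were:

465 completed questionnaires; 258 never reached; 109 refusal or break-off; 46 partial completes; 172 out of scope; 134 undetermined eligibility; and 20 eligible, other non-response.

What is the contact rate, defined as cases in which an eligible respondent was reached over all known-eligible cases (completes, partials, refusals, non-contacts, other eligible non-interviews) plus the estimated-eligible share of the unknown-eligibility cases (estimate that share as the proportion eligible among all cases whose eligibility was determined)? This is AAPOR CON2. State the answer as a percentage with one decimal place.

Numerator: 465 + 46 + 109 + 20 = 640
Eligible (known): 465 + 46 + 109 + 258 + 20 = 898
e = 898 / (898 + 172) = 898 / 1070 = 0.8393
Estimated eligible among unknowns: 0.8393 × 134 = 112.47
Denominator: 898 + 112.47 = 1010.47
CON2 = 640 / 1010.47 = 0.6334

63.3%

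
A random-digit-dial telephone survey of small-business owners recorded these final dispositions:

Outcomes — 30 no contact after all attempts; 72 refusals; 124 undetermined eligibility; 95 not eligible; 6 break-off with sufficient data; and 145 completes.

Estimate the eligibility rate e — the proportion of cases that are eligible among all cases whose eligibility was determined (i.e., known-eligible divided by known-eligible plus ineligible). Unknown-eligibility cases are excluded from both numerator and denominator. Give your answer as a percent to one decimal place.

72.7%

Determined eligible = 145 + 6 + 72 + 30 = 253
e = 253 / (253 + 95) = 253 / 348 = 0.7270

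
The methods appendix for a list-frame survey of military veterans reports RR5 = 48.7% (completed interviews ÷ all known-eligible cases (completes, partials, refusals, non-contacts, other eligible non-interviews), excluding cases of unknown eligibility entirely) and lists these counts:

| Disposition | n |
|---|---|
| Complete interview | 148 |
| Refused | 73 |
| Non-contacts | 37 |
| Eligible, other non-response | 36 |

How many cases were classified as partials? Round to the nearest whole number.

10

RR5 = 148 / D = 0.487
D = 148 / 0.487 = 303.9
Remaining denominator categories sum to 294
partials = 303.9 − 294 ≈ 10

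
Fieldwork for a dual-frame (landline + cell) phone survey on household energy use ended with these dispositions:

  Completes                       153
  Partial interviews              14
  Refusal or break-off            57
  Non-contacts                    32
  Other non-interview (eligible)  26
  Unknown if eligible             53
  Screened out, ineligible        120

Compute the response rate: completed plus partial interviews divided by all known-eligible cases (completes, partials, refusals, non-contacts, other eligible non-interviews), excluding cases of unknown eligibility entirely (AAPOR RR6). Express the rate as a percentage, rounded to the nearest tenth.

59.2%

Top = 153 + 14 = 167
Denom = 153 + 14 + 57 + 32 + 26 = 282
RR6 = 167 / 282 = 0.5922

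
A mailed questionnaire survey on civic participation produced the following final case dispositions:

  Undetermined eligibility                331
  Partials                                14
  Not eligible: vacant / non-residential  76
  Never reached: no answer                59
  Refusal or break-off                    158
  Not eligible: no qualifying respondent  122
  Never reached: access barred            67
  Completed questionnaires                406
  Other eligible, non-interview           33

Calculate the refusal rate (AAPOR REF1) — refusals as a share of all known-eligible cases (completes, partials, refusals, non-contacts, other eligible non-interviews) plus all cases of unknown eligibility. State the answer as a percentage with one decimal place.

Never reached = 59 + 67 = 126
Screened out, ineligible = 122 + 76 = 198
Num → 158
Denominator → 406 + 14 + 158 + 126 + 33 + 331 = 1068
REF1 = 158 / 1068 = 0.1479

14.8%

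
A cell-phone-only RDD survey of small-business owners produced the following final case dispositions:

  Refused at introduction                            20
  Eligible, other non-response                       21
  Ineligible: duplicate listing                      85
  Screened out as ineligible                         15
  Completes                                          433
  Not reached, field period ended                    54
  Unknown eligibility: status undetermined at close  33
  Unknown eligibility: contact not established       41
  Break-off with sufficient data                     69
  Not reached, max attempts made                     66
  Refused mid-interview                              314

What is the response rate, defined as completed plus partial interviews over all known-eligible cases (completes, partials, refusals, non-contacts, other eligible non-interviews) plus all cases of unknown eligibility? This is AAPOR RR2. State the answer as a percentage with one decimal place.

47.8%

Refusal or break-off = 20 + 314 = 334
No contact after all attempts = 54 + 66 = 120
Eligibility not determined = 41 + 33 = 74
Not eligible = 15 + 85 = 100
Numerator: 433 + 69 = 502
Base: 433 + 69 + 334 + 120 + 21 + 74 = 1051
RR2 = 502 / 1051 = 0.4776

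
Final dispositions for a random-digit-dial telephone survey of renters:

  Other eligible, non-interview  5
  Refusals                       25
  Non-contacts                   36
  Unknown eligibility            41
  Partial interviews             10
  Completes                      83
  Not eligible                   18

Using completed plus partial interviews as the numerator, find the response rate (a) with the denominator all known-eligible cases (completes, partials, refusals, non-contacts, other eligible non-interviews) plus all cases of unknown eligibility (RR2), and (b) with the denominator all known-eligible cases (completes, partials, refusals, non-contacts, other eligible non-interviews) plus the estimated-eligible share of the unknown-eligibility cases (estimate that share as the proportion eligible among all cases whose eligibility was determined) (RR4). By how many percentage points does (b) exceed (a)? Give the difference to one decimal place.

Numerator = 83 + 10 = 93
Denom = 83 + 10 + 25 + 36 + 5 + 41 = 200
RR2 = 93 / 200 = 0.4650
Determined eligible = 83 + 10 + 25 + 36 + 5 = 159
e = 159 / (159 + 18) = 159 / 177 = 0.8983
e × U = 0.8983 × 41 = 36.83
Denom = 159 + 36.83 = 195.83
RR4 = 93 / 195.83 = 0.4749
Difference = 47.49 − 46.50 = 0.99 percentage points

1.0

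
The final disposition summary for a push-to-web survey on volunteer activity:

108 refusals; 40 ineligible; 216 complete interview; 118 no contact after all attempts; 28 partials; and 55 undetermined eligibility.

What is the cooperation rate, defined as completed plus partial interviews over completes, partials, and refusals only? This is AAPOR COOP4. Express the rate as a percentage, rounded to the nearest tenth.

69.3%

Numerator: 216 + 28 = 244
Denominator: 216 + 28 + 108 = 352
COOP4 = 244 / 352 = 0.6932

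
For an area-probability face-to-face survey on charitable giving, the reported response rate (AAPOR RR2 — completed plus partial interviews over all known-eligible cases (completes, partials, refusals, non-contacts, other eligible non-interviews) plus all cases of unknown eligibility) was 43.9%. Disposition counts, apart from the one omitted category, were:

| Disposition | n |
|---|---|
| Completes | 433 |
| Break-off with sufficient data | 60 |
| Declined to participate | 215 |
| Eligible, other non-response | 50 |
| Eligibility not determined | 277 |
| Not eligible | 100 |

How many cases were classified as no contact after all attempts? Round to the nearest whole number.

Numerator → 433 + 60 = 493
RR2 = 493 / D = 0.439
D = 493 / 0.439 = 1123.0
Other denominator terms total 1035
no contact after all attempts = 1123.0 − 1035 ≈ 88

88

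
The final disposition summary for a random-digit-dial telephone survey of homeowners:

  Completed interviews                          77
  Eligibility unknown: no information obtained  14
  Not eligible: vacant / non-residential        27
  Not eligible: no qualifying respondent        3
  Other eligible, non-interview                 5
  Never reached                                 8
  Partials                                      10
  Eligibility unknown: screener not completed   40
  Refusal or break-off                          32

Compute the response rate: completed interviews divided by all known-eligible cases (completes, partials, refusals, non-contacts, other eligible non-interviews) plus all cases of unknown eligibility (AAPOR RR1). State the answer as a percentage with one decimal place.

41.4%

Eligibility not determined = 40 + 14 = 54
Out of scope = 3 + 27 = 30
Numerator = 77
Base = 77 + 10 + 32 + 8 + 5 + 54 = 186
RR1 = 77 / 186 = 0.4140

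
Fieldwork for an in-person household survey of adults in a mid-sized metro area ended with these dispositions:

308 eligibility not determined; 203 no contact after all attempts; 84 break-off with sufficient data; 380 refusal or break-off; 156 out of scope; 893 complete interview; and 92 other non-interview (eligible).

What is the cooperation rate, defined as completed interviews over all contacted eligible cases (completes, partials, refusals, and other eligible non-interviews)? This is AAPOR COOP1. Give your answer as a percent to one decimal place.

Num → 893
Base → 893 + 84 + 380 + 92 = 1449
COOP1 = 893 / 1449 = 0.6163

61.6%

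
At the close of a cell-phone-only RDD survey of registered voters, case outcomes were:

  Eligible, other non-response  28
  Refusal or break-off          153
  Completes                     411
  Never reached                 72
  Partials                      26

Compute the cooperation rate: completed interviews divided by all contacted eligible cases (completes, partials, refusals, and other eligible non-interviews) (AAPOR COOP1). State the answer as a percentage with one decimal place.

Numerator = 411
Denominator = 411 + 26 + 153 + 28 = 618
COOP1 = 411 / 618 = 0.6650

66.5%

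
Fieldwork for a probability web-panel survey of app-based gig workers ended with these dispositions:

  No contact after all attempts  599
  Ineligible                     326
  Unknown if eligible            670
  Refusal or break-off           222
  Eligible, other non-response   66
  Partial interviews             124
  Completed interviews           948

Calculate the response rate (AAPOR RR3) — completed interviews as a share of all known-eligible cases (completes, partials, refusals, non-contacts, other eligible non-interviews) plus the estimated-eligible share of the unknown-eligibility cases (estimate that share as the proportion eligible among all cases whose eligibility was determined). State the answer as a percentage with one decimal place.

Numerator = 948
Known eligible = 948 + 124 + 222 + 599 + 66 = 1959
e = 1959 / (1959 + 326) = 1959 / 2285 = 0.8573
Estimated eligible among unknowns = 0.8573 × 670 = 574.39
Denominator = 1959 + 574.39 = 2533.39
RR3 = 948 / 2533.39 = 0.3742

37.4%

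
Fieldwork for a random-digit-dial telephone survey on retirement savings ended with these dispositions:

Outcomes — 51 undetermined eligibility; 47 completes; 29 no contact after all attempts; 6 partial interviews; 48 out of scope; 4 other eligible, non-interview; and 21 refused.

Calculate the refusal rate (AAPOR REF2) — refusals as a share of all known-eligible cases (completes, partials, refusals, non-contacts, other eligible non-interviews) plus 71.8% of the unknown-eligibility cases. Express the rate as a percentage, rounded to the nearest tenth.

Numerator → 21
Known eligible → 47 + 6 + 21 + 29 + 4 = 107
e × U → 0.7180 × 51 = 36.62
Denom → 107 + 36.62 = 143.62
REF2 = 21 / 143.62 = 0.1462

14.6%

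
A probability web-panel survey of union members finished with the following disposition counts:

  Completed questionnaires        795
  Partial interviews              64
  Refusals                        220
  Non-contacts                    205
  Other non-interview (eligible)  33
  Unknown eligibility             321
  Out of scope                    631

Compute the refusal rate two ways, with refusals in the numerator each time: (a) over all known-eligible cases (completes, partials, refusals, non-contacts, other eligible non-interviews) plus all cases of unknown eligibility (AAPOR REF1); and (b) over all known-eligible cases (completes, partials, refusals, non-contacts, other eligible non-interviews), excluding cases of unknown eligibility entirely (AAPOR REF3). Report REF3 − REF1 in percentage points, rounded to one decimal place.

3.3

Top: 220
Base: 795 + 64 + 220 + 205 + 33 + 321 = 1638
REF1 = 220 / 1638 = 0.1343
Base: 795 + 64 + 220 + 205 + 33 = 1317
REF3 = 220 / 1317 = 0.1670
Difference = 16.70 − 13.43 = 3.27 percentage points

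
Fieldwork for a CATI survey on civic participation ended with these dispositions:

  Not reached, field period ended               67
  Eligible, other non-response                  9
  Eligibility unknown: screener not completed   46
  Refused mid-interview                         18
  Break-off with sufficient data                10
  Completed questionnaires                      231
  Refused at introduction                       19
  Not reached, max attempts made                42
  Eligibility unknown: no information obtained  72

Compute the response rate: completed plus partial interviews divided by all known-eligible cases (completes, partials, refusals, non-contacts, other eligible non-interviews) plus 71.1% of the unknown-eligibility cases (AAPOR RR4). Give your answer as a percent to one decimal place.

50.2%

Refused = 19 + 18 = 37
No answer / not reached = 67 + 42 = 109
Unknown eligibility = 46 + 72 = 118
Num: 231 + 10 = 241
Known eligible: 231 + 10 + 37 + 109 + 9 = 396
e × U: 0.7110 × 118 = 83.90
Denom: 396 + 83.90 = 479.90
RR4 = 241 / 479.90 = 0.5022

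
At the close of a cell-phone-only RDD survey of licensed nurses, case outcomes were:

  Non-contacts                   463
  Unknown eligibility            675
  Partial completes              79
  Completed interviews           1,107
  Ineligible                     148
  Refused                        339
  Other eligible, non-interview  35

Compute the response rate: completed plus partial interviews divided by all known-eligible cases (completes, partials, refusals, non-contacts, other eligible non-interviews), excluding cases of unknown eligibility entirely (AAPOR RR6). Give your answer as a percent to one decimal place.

58.6%

Num → 1107 + 79 = 1186
Denom → 1107 + 79 + 339 + 463 + 35 = 2023
RR6 = 1186 / 2023 = 0.5863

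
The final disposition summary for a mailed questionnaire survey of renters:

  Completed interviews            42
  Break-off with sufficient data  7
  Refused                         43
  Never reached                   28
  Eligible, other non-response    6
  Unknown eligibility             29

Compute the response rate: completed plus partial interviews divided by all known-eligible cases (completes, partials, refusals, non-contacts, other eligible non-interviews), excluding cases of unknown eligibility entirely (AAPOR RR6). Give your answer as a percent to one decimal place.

38.9%

Numerator = 42 + 7 = 49
Denominator = 42 + 7 + 43 + 28 + 6 = 126
RR6 = 49 / 126 = 0.3889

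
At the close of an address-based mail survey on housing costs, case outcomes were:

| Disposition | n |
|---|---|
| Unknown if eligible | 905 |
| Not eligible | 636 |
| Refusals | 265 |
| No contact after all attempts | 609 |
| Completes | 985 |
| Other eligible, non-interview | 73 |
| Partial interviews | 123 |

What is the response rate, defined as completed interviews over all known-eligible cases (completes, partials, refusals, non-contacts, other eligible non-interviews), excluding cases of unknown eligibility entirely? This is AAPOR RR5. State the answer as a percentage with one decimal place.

Top = 985
Base = 985 + 123 + 265 + 609 + 73 = 2055
RR5 = 985 / 2055 = 0.4793

47.9%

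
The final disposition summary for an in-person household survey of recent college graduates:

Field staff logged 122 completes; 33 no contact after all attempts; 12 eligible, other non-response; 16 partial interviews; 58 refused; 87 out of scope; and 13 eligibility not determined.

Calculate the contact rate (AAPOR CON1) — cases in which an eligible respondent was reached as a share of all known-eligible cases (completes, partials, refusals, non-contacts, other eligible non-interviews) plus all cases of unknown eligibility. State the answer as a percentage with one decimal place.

Numerator: 122 + 16 + 58 + 12 = 208
Denominator: 122 + 16 + 58 + 33 + 12 + 13 = 254
CON1 = 208 / 254 = 0.8189

81.9%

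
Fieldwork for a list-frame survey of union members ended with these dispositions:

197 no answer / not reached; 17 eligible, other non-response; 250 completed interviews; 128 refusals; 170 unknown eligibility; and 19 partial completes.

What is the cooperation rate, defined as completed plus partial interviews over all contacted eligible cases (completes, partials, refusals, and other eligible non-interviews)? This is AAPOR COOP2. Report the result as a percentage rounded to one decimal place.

65.0%

Numerator: 250 + 19 = 269
Base: 250 + 19 + 128 + 17 = 414
COOP2 = 269 / 414 = 0.6498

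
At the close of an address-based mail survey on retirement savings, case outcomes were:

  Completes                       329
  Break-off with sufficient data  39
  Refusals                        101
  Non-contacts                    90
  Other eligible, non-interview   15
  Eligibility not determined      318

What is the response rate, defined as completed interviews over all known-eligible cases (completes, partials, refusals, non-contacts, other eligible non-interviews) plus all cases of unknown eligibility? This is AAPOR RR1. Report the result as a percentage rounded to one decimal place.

36.9%

Top = 329
Denom = 329 + 39 + 101 + 90 + 15 + 318 = 892
RR1 = 329 / 892 = 0.3688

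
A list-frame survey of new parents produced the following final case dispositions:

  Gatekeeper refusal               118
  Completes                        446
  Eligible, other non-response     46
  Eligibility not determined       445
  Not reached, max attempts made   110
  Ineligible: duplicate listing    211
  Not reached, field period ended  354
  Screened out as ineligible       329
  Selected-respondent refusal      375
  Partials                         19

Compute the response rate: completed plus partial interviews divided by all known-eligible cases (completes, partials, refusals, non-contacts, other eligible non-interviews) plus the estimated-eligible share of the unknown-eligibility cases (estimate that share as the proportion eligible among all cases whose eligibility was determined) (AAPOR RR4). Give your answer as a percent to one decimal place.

25.9%

Refusal or break-off = 118 + 375 = 493
Never reached = 354 + 110 = 464
Not eligible = 329 + 211 = 540
Numerator = 446 + 19 = 465
Determined eligible = 446 + 19 + 493 + 464 + 46 = 1468
e = 1468 / (1468 + 540) = 1468 / 2008 = 0.7311
Estimated eligible among unknowns = 0.7311 × 445 = 325.34
Denom = 1468 + 325.34 = 1793.34
RR4 = 465 / 1793.34 = 0.2593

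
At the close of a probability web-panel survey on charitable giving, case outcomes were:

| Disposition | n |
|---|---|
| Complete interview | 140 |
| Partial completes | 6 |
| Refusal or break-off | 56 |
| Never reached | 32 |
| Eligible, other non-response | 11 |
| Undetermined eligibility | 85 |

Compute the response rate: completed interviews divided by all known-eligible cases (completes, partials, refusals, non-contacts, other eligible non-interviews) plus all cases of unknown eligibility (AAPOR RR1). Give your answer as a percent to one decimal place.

Numerator: 140
Base: 140 + 6 + 56 + 32 + 11 + 85 = 330
RR1 = 140 / 330 = 0.4242

42.4%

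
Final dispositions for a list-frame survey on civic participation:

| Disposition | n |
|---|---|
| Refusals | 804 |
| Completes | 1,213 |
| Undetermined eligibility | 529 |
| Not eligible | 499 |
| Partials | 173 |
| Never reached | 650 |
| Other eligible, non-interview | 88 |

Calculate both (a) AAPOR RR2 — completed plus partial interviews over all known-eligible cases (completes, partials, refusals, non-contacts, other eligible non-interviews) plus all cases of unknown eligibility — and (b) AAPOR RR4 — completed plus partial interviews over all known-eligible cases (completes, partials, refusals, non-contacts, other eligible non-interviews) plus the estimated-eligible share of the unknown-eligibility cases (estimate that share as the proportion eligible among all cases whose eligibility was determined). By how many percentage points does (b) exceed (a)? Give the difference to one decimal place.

Top: 1213 + 173 = 1386
Denominator: 1213 + 173 + 804 + 650 + 88 + 529 = 3457
RR2 = 1386 / 3457 = 0.4009
Known eligible: 1213 + 173 + 804 + 650 + 88 = 2928
e = 2928 / (2928 + 499) = 2928 / 3427 = 0.8544
e × U: 0.8544 × 529 = 451.98
Denominator: 2928 + 451.98 = 3379.98
RR4 = 1386 / 3379.98 = 0.4101
Difference = 41.01 − 40.09 = 0.92 percentage points

0.9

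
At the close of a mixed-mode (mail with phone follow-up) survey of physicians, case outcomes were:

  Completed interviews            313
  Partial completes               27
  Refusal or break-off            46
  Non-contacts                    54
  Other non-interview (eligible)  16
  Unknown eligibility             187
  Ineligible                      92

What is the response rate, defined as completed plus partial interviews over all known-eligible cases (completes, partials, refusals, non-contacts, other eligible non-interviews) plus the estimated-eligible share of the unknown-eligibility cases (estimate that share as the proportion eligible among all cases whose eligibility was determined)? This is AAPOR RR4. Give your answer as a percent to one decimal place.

55.6%

Top = 313 + 27 = 340
Eligible (known) = 313 + 27 + 46 + 54 + 16 = 456
e = 456 / (456 + 92) = 456 / 548 = 0.8321
Eligible share of unknowns = 0.8321 × 187 = 155.60
Denom = 456 + 155.60 = 611.60
RR4 = 340 / 611.60 = 0.5559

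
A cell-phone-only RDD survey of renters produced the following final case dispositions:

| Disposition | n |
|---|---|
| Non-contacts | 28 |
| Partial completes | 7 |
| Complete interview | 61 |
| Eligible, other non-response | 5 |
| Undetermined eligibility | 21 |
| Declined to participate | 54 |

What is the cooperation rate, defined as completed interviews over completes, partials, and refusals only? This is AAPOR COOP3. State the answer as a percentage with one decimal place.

Numerator: 61
Base: 61 + 7 + 54 = 122
COOP3 = 61 / 122 = 0.5000

50.0%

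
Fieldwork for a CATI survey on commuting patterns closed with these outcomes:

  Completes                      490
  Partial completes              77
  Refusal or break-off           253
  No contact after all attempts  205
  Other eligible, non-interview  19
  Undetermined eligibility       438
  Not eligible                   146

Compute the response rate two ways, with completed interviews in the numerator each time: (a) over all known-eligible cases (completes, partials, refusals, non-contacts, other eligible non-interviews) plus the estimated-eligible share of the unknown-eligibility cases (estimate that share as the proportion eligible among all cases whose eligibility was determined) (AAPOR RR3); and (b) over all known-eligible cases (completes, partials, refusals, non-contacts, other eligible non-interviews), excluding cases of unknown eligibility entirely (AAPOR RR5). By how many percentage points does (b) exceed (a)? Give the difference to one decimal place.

Num = 490
Determined eligible = 490 + 77 + 253 + 205 + 19 = 1044
e = 1044 / (1044 + 146) = 1044 / 1190 = 0.8773
Eligible share of unknowns = 0.8773 × 438 = 384.26
Denominator = 1044 + 384.26 = 1428.26
RR3 = 490 / 1428.26 = 0.3431
Denominator = 490 + 77 + 253 + 205 + 19 = 1044
RR5 = 490 / 1044 = 0.4693
Difference = 46.93 − 34.31 = 12.62 percentage points

12.6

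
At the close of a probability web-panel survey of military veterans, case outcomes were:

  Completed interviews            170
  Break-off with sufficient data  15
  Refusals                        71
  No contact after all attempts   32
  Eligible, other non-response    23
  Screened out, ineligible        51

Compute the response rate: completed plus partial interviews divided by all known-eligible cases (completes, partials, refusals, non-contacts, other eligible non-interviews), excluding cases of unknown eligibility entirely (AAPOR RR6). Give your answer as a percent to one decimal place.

Top → 170 + 15 = 185
Base → 170 + 15 + 71 + 32 + 23 = 311
RR6 = 185 / 311 = 0.5949

59.5%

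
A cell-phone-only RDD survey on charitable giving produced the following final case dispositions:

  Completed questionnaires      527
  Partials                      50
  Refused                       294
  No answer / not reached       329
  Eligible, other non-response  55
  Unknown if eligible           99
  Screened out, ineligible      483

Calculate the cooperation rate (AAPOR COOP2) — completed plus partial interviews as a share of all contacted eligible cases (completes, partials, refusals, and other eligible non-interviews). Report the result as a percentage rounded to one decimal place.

62.3%

Top → 527 + 50 = 577
Denom → 527 + 50 + 294 + 55 = 926
COOP2 = 577 / 926 = 0.6231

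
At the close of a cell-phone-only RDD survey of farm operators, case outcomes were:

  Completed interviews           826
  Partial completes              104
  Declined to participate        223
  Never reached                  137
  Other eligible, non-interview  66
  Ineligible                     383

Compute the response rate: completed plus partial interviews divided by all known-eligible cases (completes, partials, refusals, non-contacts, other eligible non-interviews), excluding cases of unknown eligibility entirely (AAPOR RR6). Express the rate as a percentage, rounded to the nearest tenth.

Top: 826 + 104 = 930
Base: 826 + 104 + 223 + 137 + 66 = 1356
RR6 = 930 / 1356 = 0.6858

68.6%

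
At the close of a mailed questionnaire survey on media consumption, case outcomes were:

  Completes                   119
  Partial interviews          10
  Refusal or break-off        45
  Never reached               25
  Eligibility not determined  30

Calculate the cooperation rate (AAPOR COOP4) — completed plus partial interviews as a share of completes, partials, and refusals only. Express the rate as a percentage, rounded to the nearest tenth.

Numerator = 119 + 10 = 129
Base = 119 + 10 + 45 = 174
COOP4 = 129 / 174 = 0.7414

74.1%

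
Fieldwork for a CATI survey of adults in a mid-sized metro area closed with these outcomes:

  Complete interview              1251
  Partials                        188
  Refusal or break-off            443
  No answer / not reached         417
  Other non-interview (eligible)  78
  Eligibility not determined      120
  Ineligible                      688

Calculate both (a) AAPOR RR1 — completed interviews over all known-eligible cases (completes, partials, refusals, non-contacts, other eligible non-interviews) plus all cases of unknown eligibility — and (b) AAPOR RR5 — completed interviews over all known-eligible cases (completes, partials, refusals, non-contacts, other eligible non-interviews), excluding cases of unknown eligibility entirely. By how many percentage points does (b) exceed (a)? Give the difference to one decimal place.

2.5

Num = 1251
Denom = 1251 + 188 + 443 + 417 + 78 + 120 = 2497
RR1 = 1251 / 2497 = 0.5010
Denom = 1251 + 188 + 443 + 417 + 78 = 2377
RR5 = 1251 / 2377 = 0.5263
Difference = 52.63 − 50.10 = 2.53 percentage points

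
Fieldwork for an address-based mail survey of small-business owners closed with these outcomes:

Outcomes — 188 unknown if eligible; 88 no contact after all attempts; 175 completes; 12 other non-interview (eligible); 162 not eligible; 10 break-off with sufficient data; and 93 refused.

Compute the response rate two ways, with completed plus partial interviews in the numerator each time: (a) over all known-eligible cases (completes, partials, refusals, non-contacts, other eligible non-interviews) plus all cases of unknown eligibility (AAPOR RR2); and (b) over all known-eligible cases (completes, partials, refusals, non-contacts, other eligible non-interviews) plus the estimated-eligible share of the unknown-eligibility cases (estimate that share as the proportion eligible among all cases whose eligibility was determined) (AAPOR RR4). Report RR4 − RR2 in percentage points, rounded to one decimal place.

3.6

Numerator = 175 + 10 = 185
Denominator = 175 + 10 + 93 + 88 + 12 + 188 = 566
RR2 = 185 / 566 = 0.3269
Determined eligible = 175 + 10 + 93 + 88 + 12 = 378
e = 378 / (378 + 162) = 378 / 540 = 0.7000
e × U = 0.7000 × 188 = 131.60
Denominator = 378 + 131.60 = 509.60
RR4 = 185 / 509.60 = 0.3630
Difference = 36.30 − 32.69 = 3.61 percentage points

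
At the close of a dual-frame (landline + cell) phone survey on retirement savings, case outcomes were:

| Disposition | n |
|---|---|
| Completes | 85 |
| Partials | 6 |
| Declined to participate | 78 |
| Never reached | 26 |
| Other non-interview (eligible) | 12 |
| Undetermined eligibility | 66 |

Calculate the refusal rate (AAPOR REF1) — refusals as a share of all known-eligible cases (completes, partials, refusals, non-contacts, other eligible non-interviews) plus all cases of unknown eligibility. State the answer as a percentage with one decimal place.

28.6%

Numerator → 78
Base → 85 + 6 + 78 + 26 + 12 + 66 = 273
REF1 = 78 / 273 = 0.2857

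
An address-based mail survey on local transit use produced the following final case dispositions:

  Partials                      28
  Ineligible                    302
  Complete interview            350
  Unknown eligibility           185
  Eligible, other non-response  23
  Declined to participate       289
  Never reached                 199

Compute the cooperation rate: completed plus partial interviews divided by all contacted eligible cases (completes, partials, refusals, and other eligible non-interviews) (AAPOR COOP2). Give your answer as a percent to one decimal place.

Num = 350 + 28 = 378
Denominator = 350 + 28 + 289 + 23 = 690
COOP2 = 378 / 690 = 0.5478

54.8%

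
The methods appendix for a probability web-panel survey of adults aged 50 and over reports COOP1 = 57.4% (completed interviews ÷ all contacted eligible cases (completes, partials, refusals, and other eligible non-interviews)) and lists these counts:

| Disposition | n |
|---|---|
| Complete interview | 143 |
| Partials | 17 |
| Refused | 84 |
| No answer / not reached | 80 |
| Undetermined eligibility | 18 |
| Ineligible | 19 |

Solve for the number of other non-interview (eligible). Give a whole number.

COOP1 = 143 / D = 0.574
D = 143 / 0.574 = 249.1
Remaining denominator categories sum to 244
other non-interview (eligible) = 249.1 − 244 ≈ 5

5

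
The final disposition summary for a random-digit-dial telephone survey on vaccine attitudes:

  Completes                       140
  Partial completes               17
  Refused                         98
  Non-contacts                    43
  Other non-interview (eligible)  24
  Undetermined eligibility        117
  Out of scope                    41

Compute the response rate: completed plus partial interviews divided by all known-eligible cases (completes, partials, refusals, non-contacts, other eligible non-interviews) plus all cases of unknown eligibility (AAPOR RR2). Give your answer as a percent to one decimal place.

35.8%

Top: 140 + 17 = 157
Denom: 140 + 17 + 98 + 43 + 24 + 117 = 439
RR2 = 157 / 439 = 0.3576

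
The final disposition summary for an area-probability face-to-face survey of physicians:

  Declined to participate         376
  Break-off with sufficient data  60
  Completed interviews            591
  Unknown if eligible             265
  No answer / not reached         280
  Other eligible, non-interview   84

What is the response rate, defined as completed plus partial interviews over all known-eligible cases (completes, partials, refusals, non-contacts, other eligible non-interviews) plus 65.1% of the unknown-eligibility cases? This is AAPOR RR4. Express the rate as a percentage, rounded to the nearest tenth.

Num → 591 + 60 = 651
Eligible (known) → 591 + 60 + 376 + 280 + 84 = 1391
Eligible share of unknowns → 0.6510 × 265 = 172.52
Denominator → 1391 + 172.52 = 1563.52
RR4 = 651 / 1563.52 = 0.4164

41.6%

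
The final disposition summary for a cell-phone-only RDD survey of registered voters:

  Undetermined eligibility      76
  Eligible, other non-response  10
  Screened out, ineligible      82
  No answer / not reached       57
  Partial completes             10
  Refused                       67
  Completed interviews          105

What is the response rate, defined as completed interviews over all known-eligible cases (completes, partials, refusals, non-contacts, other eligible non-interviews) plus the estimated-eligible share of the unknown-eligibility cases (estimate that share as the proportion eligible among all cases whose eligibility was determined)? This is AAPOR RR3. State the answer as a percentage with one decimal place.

Num: 105
Eligible (known): 105 + 10 + 67 + 57 + 10 = 249
e = 249 / (249 + 82) = 249 / 331 = 0.7523
e × U: 0.7523 × 76 = 57.17
Denom: 249 + 57.17 = 306.17
RR3 = 105 / 306.17 = 0.3429

34.3%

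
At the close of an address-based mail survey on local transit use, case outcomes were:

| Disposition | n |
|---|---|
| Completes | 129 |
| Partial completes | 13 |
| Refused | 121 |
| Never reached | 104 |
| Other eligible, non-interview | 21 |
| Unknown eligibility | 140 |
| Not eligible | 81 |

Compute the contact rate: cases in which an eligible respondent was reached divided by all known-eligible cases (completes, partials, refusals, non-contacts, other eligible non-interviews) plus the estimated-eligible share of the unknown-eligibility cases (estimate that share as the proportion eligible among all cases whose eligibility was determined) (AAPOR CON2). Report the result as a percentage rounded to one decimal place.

Num → 129 + 13 + 121 + 21 = 284
Determined eligible → 129 + 13 + 121 + 104 + 21 = 388
e = 388 / (388 + 81) = 388 / 469 = 0.8273
e × U → 0.8273 × 140 = 115.82
Base → 388 + 115.82 = 503.82
CON2 = 284 / 503.82 = 0.5637

56.4%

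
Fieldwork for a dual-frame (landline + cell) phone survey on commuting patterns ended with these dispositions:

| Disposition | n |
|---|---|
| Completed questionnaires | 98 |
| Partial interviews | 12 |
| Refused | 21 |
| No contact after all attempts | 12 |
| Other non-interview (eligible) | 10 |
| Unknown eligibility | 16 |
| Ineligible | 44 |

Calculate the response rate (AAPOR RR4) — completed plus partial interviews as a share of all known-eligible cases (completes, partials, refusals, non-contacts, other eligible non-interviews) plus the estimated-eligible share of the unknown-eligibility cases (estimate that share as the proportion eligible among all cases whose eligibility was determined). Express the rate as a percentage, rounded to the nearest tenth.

66.5%

Numerator → 98 + 12 = 110
Determined eligible → 98 + 12 + 21 + 12 + 10 = 153
e = 153 / (153 + 44) = 153 / 197 = 0.7766
Estimated eligible among unknowns → 0.7766 × 16 = 12.43
Base → 153 + 12.43 = 165.43
RR4 = 110 / 165.43 = 0.6649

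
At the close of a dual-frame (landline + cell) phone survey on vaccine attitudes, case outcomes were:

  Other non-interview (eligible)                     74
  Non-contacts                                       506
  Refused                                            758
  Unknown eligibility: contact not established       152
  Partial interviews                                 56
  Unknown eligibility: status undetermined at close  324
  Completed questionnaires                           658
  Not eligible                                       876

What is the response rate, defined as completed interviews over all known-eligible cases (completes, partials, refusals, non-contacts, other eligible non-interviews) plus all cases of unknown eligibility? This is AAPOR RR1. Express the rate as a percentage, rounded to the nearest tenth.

26.0%

Unknown eligibility = 152 + 324 = 476
Top = 658
Denominator = 658 + 56 + 758 + 506 + 74 + 476 = 2528
RR1 = 658 / 2528 = 0.2603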